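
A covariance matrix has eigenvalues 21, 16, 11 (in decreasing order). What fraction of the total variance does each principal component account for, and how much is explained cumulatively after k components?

Step 1 — total variance = trace(Sigma) = Σ λ_i = 21 + 16 + 11 = 48.

Step 2 — fraction explained by component i = λ_i / Σ λ:
  PC1: 21/48 = 0.4375
  PC2: 16/48 = 0.3333
  PC3: 11/48 = 0.2292

Step 3 — cumulative fraction after k components = (λ_1 + ... + λ_k) / Σ λ:
  k = 1: 21/48 = 0.4375
  k = 2: (21 + 16)/48 = 37/48 = 0.7708
  k = 3: (21 + 16 + 11)/48 = 48/48 = 1

Summary (fraction, with percent):

explained: PC1 0.4375 (43.75%), PC2 0.3333 (33.33%), PC3 0.2292 (22.92%);  cumulative: 0.4375, 0.7708, 1


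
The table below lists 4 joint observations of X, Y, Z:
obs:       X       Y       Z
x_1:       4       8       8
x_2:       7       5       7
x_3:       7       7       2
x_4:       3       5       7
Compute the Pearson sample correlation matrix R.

Step 1 — column means:
  mean(X) = (4 + 7 + 7 + 3) / 4 = 21/4 = 5.25
  mean(Y) = (8 + 5 + 7 + 5) / 4 = 25/4 = 6.25
  mean(Z) = (8 + 7 + 2 + 7) / 4 = 24/4 = 6

Step 2 — sample variances and covariances s[i,j] = (1/(n-1)) · Σ_k (x_{k,i} - mean_i) · (x_{k,j} - mean_j), with n-1 = 3:
  s[X,X] = ((-1.25)·(-1.25) + (1.75)·(1.75) + (1.75)·(1.75) + (-2.25)·(-2.25)) / 3 = 12.75/3 = 4.25
  s[X,Y] = ((-1.25)·(1.75) + (1.75)·(-1.25) + (1.75)·(0.75) + (-2.25)·(-1.25)) / 3 = -0.25/3 = -0.0833
  s[X,Z] = ((-1.25)·(2) + (1.75)·(1) + (1.75)·(-4) + (-2.25)·(1)) / 3 = -10/3 = -3.3333
  s[Y,Y] = ((1.75)·(1.75) + (-1.25)·(-1.25) + (0.75)·(0.75) + (-1.25)·(-1.25)) / 3 = 6.75/3 = 2.25
  s[Y,Z] = ((1.75)·(2) + (-1.25)·(1) + (0.75)·(-4) + (-1.25)·(1)) / 3 = -2/3 = -0.6667
  s[Z,Z] = ((2)·(2) + (1)·(1) + (-4)·(-4) + (1)·(1)) / 3 = 22/3 = 7.3333
  Sample standard deviations s_i = √(s[i,i]):
  s(X) = √(4.25) = 2.0616
  s(Y) = √(2.25) = 1.5
  s(Z) = √(7.3333) = 2.708

Step 3 — r_{ij} = s_{ij} / (s_i · s_j):
  r[X,X] = 1 (diagonal).
  r[X,Y] = -0.0833 / (2.0616 · 1.5) = -0.0833 / 3.0923 = -0.0269
  r[X,Z] = -3.3333 / (2.0616 · 2.708) = -3.3333 / 5.5827 = -0.5971
  r[Y,Y] = 1 (diagonal).
  r[Y,Z] = -0.6667 / (1.5 · 2.708) = -0.6667 / 4.062 = -0.1641
  r[Z,Z] = 1 (diagonal).

R is symmetric with unit diagonal. Assembling:

R = [[1, -0.0269, -0.5971],
 [-0.0269, 1, -0.1641],
 [-0.5971, -0.1641, 1]]


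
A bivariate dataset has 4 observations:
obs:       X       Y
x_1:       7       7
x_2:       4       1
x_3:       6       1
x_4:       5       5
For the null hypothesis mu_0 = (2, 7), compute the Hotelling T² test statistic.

Step 1 — sample mean vector:
  mean(X) = (7 + 4 + 6 + 5) / 4 = 22/4 = 5.5
  mean(Y) = (7 + 1 + 1 + 5) / 4 = 14/4 = 3.5
  x̄ = (5.5, 3.5),  deviation x̄ - mu_0 = (5.5, 3.5) - (2, 7) = (3.5, -3.5).

Step 2 — sample covariance matrix, S[i,j] = (1/(n-1)) · Σ_k (x_{k,i} - mean_i) · (x_{k,j} - mean_j), divisor n-1 = 3:
  S[X,X] = ((1.5)·(1.5) + (-1.5)·(-1.5) + (0.5)·(0.5) + (-0.5)·(-0.5)) / 3 = 5/3 = 1.6667
  S[X,Y] = ((1.5)·(3.5) + (-1.5)·(-2.5) + (0.5)·(-2.5) + (-0.5)·(1.5)) / 3 = 7/3 = 2.3333
  S[Y,Y] = ((3.5)·(3.5) + (-2.5)·(-2.5) + (-2.5)·(-2.5) + (1.5)·(1.5)) / 3 = 27/3 = 9
  S = [[1.6667, 2.3333],
 [2.3333, 9]].

Step 3 — invert S. det(S) = 1.6667·9 - (2.3333)² = 9.5556.
  S^{-1} = (1/det) · [[d, -b], [-b, a]] = [[0.9419, -0.2442],
 [-0.2442, 0.1744]].

Step 4 — quadratic form (x̄ - mu_0)^T · S^{-1} · (x̄ - mu_0):
  S^{-1} · (x̄ - mu_0) = (4.1512, -1.4651),
  (x̄ - mu_0)^T · [...] = (3.5)·(4.1512) + (-3.5)·(-1.4651) = 19.657.

Step 5 — scale by n: T² = 4 · 19.657 = 78.6279.

T² ≈ 78.6279


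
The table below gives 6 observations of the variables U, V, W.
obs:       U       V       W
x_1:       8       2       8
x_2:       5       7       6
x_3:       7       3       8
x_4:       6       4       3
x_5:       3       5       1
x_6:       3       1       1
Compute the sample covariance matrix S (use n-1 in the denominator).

Step 1 — column means:
  mean(U) = (8 + 5 + 7 + 6 + 3 + 3) / 6 = 32/6 = 5.3333
  mean(V) = (2 + 7 + 3 + 4 + 5 + 1) / 6 = 22/6 = 3.6667
  mean(W) = (8 + 6 + 8 + 3 + 1 + 1) / 6 = 27/6 = 4.5

Step 2 — sample covariance S[i,j] = (1/(n-1)) · Σ_k (x_{k,i} - mean_i) · (x_{k,j} - mean_j), with n-1 = 5.
  S[U,U] = ((2.6667)·(2.6667) + (-0.3333)·(-0.3333) + (1.6667)·(1.6667) + (0.6667)·(0.6667) + (-2.3333)·(-2.3333) + (-2.3333)·(-2.3333)) / 5 = 21.3333/5 = 4.2667
  S[U,V] = ((2.6667)·(-1.6667) + (-0.3333)·(3.3333) + (1.6667)·(-0.6667) + (0.6667)·(0.3333) + (-2.3333)·(1.3333) + (-2.3333)·(-2.6667)) / 5 = -3.3333/5 = -0.6667
  S[U,W] = ((2.6667)·(3.5) + (-0.3333)·(1.5) + (1.6667)·(3.5) + (0.6667)·(-1.5) + (-2.3333)·(-3.5) + (-2.3333)·(-3.5)) / 5 = 30/5 = 6
  S[V,V] = ((-1.6667)·(-1.6667) + (3.3333)·(3.3333) + (-0.6667)·(-0.6667) + (0.3333)·(0.3333) + (1.3333)·(1.3333) + (-2.6667)·(-2.6667)) / 5 = 23.3333/5 = 4.6667
  S[V,W] = ((-1.6667)·(3.5) + (3.3333)·(1.5) + (-0.6667)·(3.5) + (0.3333)·(-1.5) + (1.3333)·(-3.5) + (-2.6667)·(-3.5)) / 5 = 1/5 = 0.2
  S[W,W] = ((3.5)·(3.5) + (1.5)·(1.5) + (3.5)·(3.5) + (-1.5)·(-1.5) + (-3.5)·(-3.5) + (-3.5)·(-3.5)) / 5 = 53.5/5 = 10.7

S is symmetric (S[j,i] = S[i,j]). Assembling:

S = [[4.2667, -0.6667, 6],
 [-0.6667, 4.6667, 0.2],
 [6, 0.2, 10.7]]


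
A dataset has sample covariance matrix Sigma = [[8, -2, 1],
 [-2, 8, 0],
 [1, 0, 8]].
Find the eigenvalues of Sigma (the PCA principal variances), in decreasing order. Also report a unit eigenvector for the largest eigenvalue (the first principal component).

Step 1 — characteristic polynomial p(λ) = det(λI - Sigma) = λ³ - tr·λ² + c_1·λ - det, where tr = trace, c_1 = sum of the principal 2×2 minors, det = det(Sigma):
  tr = 8 + 8 + 8 = 24,
  c_1 = (8·8 - (-2)²) + (8·8 - (1)²) + (8·8 - (0)²) = 60 + 63 + 64 = 187,
  det = 8·(8·8 - (0)²) - (-2)·((-2)·8 - (0)·(1)) + (1)·((-2)·(0) - 8·(1)) = 8·(64) - (-2)·(-16) + (1)·(-8) = 472.
  So p(λ) = λ³ - 24λ² + 187λ - 472.
Step 2 — look for an integer root (rational root theorem: any rational root is an integer divisor of 472). Testing λ = 8:
  p(8) = 512 - 1536 + 1496 - 472 = 0  ✓
  Dividing out (λ - 8): p(λ) = (λ - 8)(λ² - 16λ + 59).
Step 3 — remaining eigenvalues from the quadratic λ² - 16λ + 59 = 0:
  Δ = 16² - 4·59 = 256 - 236 = 20,  λ = (16 ± √20)/2 = (16 ± 4.4721)/2 ≈ 10.2361 or 5.7639.
  Sorted: λ_1 = 10.2361,  λ_2 = 8,  λ_3 = 5.7639  (check: sum = 24 = tr ✓).

Step 4 — unit eigenvector for λ_1 ≈ 10.2361: v spans the null space of (Sigma - λ_1 I), whose rows are
  r_1 = (-2.2361, -2, 1),  r_2 = (-2, -2.2361, 0),  r_3 = (1, 0, -2.2361).
  v is orthogonal to every row, so take v ∝ r_1 × r_2 = ((-2)·(0) - (1)·(-2.2361), (1)·(-2) - (-2.2361)·(0), (-2.2361)·(-2.2361) - (-2)·(-2)) ≈ (2.2361, -2, 1).
  Let u = (2.2361, -2, 1).
  ||u|| = √((2.2361)² + (-2)² + (1)²) = √(10) ≈ 3.1623,  v_1 = u/||u|| ≈ (0.7071, -0.6325, 0.3162) (||v_1|| = 1).

λ_1 = 10.2361,  λ_2 = 8,  λ_3 = 5.7639;  v_1 ≈ (0.7071, -0.6325, 0.3162)


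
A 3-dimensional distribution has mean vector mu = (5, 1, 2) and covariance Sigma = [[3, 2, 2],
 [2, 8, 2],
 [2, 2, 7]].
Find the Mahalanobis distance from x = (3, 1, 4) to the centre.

Step 1 — centre the observation: (x - mu) = (-2, 0, 2).

Step 2 — invert Sigma (cofactor / det for 3×3, or solve directly):
  Sigma^{-1} = [[0.4643, -0.0893, -0.1071],
 [-0.0893, 0.1518, -0.0179],
 [-0.1071, -0.0179, 0.1786]].

Step 3 — form the quadratic (x - mu)^T · Sigma^{-1} · (x - mu):
  Sigma^{-1} · (x - mu) = (-1.1429, 0.1429, 0.5714).
  (x - mu)^T · [Sigma^{-1} · (x - mu)] = (-2)·(-1.1429) + (0)·(0.1429) + (2)·(0.5714) = 3.4286.

Step 4 — take square root: d = √(3.4286) ≈ 1.8516.

d(x, mu) = √(3.4286) ≈ 1.8516


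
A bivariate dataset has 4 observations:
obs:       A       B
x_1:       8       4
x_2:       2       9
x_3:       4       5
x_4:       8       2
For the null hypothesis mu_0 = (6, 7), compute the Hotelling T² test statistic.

Step 1 — sample mean vector:
  mean(A) = (8 + 2 + 4 + 8) / 4 = 22/4 = 5.5
  mean(B) = (4 + 9 + 5 + 2) / 4 = 20/4 = 5
  x̄ = (5.5, 5),  deviation x̄ - mu_0 = (5.5, 5) - (6, 7) = (-0.5, -2).

Step 2 — sample covariance matrix, S[i,j] = (1/(n-1)) · Σ_k (x_{k,i} - mean_i) · (x_{k,j} - mean_j), divisor n-1 = 3:
  S[A,A] = ((2.5)·(2.5) + (-3.5)·(-3.5) + (-1.5)·(-1.5) + (2.5)·(2.5)) / 3 = 27/3 = 9
  S[A,B] = ((2.5)·(-1) + (-3.5)·(4) + (-1.5)·(0) + (2.5)·(-3)) / 3 = -24/3 = -8
  S[B,B] = ((-1)·(-1) + (4)·(4) + (0)·(0) + (-3)·(-3)) / 3 = 26/3 = 8.6667
  S = [[9, -8],
 [-8, 8.6667]].

Step 3 — invert S. det(S) = 9·8.6667 - (-8)² = 14.
  S^{-1} = (1/det) · [[d, -b], [-b, a]] = [[0.619, 0.5714],
 [0.5714, 0.6429]].

Step 4 — quadratic form (x̄ - mu_0)^T · S^{-1} · (x̄ - mu_0):
  S^{-1} · (x̄ - mu_0) = (-1.4524, -1.5714),
  (x̄ - mu_0)^T · [...] = (-0.5)·(-1.4524) + (-2)·(-1.5714) = 3.869.

Step 5 — scale by n: T² = 4 · 3.869 = 15.4762.

T² ≈ 15.4762


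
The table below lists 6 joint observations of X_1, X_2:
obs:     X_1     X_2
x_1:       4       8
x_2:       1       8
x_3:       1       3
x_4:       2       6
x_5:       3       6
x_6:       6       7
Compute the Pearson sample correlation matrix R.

Step 1 — column means:
  mean(X_1) = (4 + 1 + 1 + 2 + 3 + 6) / 6 = 17/6 = 2.8333
  mean(X_2) = (8 + 8 + 3 + 6 + 6 + 7) / 6 = 38/6 = 6.3333

Step 2 — sample variances and covariances s[i,j] = (1/(n-1)) · Σ_k (x_{k,i} - mean_i) · (x_{k,j} - mean_j), with n-1 = 5:
  s[X_1,X_1] = ((1.1667)·(1.1667) + (-1.8333)·(-1.8333) + (-1.8333)·(-1.8333) + (-0.8333)·(-0.8333) + (0.1667)·(0.1667) + (3.1667)·(3.1667)) / 5 = 18.8333/5 = 3.7667
  s[X_1,X_2] = ((1.1667)·(1.6667) + (-1.8333)·(1.6667) + (-1.8333)·(-3.3333) + (-0.8333)·(-0.3333) + (0.1667)·(-0.3333) + (3.1667)·(0.6667)) / 5 = 7.3333/5 = 1.4667
  s[X_2,X_2] = ((1.6667)·(1.6667) + (1.6667)·(1.6667) + (-3.3333)·(-3.3333) + (-0.3333)·(-0.3333) + (-0.3333)·(-0.3333) + (0.6667)·(0.6667)) / 5 = 17.3333/5 = 3.4667
  Sample standard deviations s_i = √(s[i,i]):
  s(X_1) = √(3.7667) = 1.9408
  s(X_2) = √(3.4667) = 1.8619

Step 3 — r_{ij} = s_{ij} / (s_i · s_j):
  r[X_1,X_1] = 1 (diagonal).
  r[X_1,X_2] = 1.4667 / (1.9408 · 1.8619) = 1.4667 / 3.6136 = 0.4059
  r[X_2,X_2] = 1 (diagonal).

R is symmetric with unit diagonal. Assembling:

R = [[1, 0.4059],
 [0.4059, 1]]


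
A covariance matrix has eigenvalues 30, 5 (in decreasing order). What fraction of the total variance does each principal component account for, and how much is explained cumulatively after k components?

Step 1 — total variance = trace(Sigma) = Σ λ_i = 30 + 5 = 35.

Step 2 — fraction explained by component i = λ_i / Σ λ:
  PC1: 30/35 = 0.8571
  PC2: 5/35 = 0.1429

Step 3 — cumulative fraction after k components = (λ_1 + ... + λ_k) / Σ λ:
  k = 1: 30/35 = 0.8571
  k = 2: (30 + 5)/35 = 35/35 = 1

Summary (fraction, with percent):

explained: PC1 0.8571 (85.71%), PC2 0.1429 (14.29%);  cumulative: 0.8571, 1


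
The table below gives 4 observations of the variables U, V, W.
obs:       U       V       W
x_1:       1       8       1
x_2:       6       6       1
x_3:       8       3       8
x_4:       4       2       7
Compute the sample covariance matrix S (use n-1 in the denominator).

Step 1 — column means:
  mean(U) = (1 + 6 + 8 + 4) / 4 = 19/4 = 4.75
  mean(V) = (8 + 6 + 3 + 2) / 4 = 19/4 = 4.75
  mean(W) = (1 + 1 + 8 + 7) / 4 = 17/4 = 4.25

Step 2 — sample covariance S[i,j] = (1/(n-1)) · Σ_k (x_{k,i} - mean_i) · (x_{k,j} - mean_j), with n-1 = 3.
  S[U,U] = ((-3.75)·(-3.75) + (1.25)·(1.25) + (3.25)·(3.25) + (-0.75)·(-0.75)) / 3 = 26.75/3 = 8.9167
  S[U,V] = ((-3.75)·(3.25) + (1.25)·(1.25) + (3.25)·(-1.75) + (-0.75)·(-2.75)) / 3 = -14.25/3 = -4.75
  S[U,W] = ((-3.75)·(-3.25) + (1.25)·(-3.25) + (3.25)·(3.75) + (-0.75)·(2.75)) / 3 = 18.25/3 = 6.0833
  S[V,V] = ((3.25)·(3.25) + (1.25)·(1.25) + (-1.75)·(-1.75) + (-2.75)·(-2.75)) / 3 = 22.75/3 = 7.5833
  S[V,W] = ((3.25)·(-3.25) + (1.25)·(-3.25) + (-1.75)·(3.75) + (-2.75)·(2.75)) / 3 = -28.75/3 = -9.5833
  S[W,W] = ((-3.25)·(-3.25) + (-3.25)·(-3.25) + (3.75)·(3.75) + (2.75)·(2.75)) / 3 = 42.75/3 = 14.25

S is symmetric (S[j,i] = S[i,j]). Assembling:

S = [[8.9167, -4.75, 6.0833],
 [-4.75, 7.5833, -9.5833],
 [6.0833, -9.5833, 14.25]]


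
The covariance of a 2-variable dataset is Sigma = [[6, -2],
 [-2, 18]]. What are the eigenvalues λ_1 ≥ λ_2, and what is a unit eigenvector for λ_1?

Step 1 — characteristic polynomial of 2×2 Sigma:
  det(Sigma - λI) = λ² - trace · λ + det = 0.
  trace = 6 + 18 = 24, det = 6·18 - (-2)² = 104.
Step 2 — discriminant:
  Δ = trace² - 4·det = 576 - 416 = 160.
Step 3 — eigenvalues:
  λ = (trace ± √Δ)/2 = (24 ± 12.6491)/2,
  λ_1 = 18.3246,  λ_2 = 5.6754.

Step 4 — unit eigenvector for λ_1: solve (Sigma - λ_1 I)v = 0. First row:
  (6 - 18.3246)·v_x + (-2)·v_y = 0, i.e. (-12.3246)·v_x + (-2)·v_y = 0,
  so v ∝ (b, λ_1 - a) = (-2, 12.3246); multiply by -1 so the first entry is positive: u = (2, -12.3246).
  ||u|| = √((2)² + (-12.3246)²) = √(155.8947) ≈ 12.4858,
  v_1 = u/||u|| ≈ (0.1602, -0.9871) (||v_1|| = 1).

λ_1 = 18.3246,  λ_2 = 5.6754;  v_1 ≈ (0.1602, -0.9871)


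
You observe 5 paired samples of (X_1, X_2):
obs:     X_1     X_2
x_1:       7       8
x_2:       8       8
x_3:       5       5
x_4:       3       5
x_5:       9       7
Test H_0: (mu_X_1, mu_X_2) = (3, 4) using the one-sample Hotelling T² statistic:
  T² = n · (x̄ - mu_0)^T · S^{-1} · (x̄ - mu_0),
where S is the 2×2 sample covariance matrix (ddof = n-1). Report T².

Step 1 — sample mean vector:
  mean(X_1) = (7 + 8 + 5 + 3 + 9) / 5 = 32/5 = 6.4
  mean(X_2) = (8 + 8 + 5 + 5 + 7) / 5 = 33/5 = 6.6
  x̄ = (6.4, 6.6),  deviation x̄ - mu_0 = (6.4, 6.6) - (3, 4) = (3.4, 2.6).

Step 2 — sample covariance matrix, S[i,j] = (1/(n-1)) · Σ_k (x_{k,i} - mean_i) · (x_{k,j} - mean_j), divisor n-1 = 4:
  S[X_1,X_1] = ((0.6)·(0.6) + (1.6)·(1.6) + (-1.4)·(-1.4) + (-3.4)·(-3.4) + (2.6)·(2.6)) / 4 = 23.2/4 = 5.8
  S[X_1,X_2] = ((0.6)·(1.4) + (1.6)·(1.4) + (-1.4)·(-1.6) + (-3.4)·(-1.6) + (2.6)·(0.4)) / 4 = 11.8/4 = 2.95
  S[X_2,X_2] = ((1.4)·(1.4) + (1.4)·(1.4) + (-1.6)·(-1.6) + (-1.6)·(-1.6) + (0.4)·(0.4)) / 4 = 9.2/4 = 2.3
  S = [[5.8, 2.95],
 [2.95, 2.3]].

Step 3 — invert S. det(S) = 5.8·2.3 - (2.95)² = 4.6375.
  S^{-1} = (1/det) · [[d, -b], [-b, a]] = [[0.496, -0.6361],
 [-0.6361, 1.2507]].

Step 4 — quadratic form (x̄ - mu_0)^T · S^{-1} · (x̄ - mu_0):
  S^{-1} · (x̄ - mu_0) = (0.0323, 1.0889),
  (x̄ - mu_0)^T · [...] = (3.4)·(0.0323) + (2.6)·(1.0889) = 2.9412.

Step 5 — scale by n: T² = 5 · 2.9412 = 14.7062.

T² ≈ 14.7062


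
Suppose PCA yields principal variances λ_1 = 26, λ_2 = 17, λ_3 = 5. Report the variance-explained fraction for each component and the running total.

Step 1 — total variance = trace(Sigma) = Σ λ_i = 26 + 17 + 5 = 48.

Step 2 — fraction explained by component i = λ_i / Σ λ:
  PC1: 26/48 = 0.5417
  PC2: 17/48 = 0.3542
  PC3: 5/48 = 0.1042

Step 3 — cumulative fraction after k components = (λ_1 + ... + λ_k) / Σ λ:
  k = 1: 26/48 = 0.5417
  k = 2: (26 + 17)/48 = 43/48 = 0.8958
  k = 3: (26 + 17 + 5)/48 = 48/48 = 1

Summary (fraction, with percent):

explained: PC1 0.5417 (54.17%), PC2 0.3542 (35.42%), PC3 0.1042 (10.42%);  cumulative: 0.5417, 0.8958, 1


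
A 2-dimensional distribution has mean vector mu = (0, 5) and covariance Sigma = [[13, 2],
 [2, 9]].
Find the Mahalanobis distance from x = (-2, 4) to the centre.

Step 1 — centre the observation: (x - mu) = (-2, -1).

Step 2 — invert Sigma. det(Sigma) = 13·9 - (2)² = 113.
  Sigma^{-1} = (1/det) · [[d, -b], [-b, a]] = [[0.0796, -0.0177],
 [-0.0177, 0.115]].

Step 3 — form the quadratic (x - mu)^T · Sigma^{-1} · (x - mu):
  Sigma^{-1} · (x - mu) = (-0.1416, -0.0796).
  (x - mu)^T · [Sigma^{-1} · (x - mu)] = (-2)·(-0.1416) + (-1)·(-0.0796) = 0.3628.

Step 4 — take square root: d = √(0.3628) ≈ 0.6024.

d(x, mu) = √(0.3628) ≈ 0.6024


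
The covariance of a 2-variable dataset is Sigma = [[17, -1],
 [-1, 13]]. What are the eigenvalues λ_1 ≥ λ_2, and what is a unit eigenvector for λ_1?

Step 1 — characteristic polynomial of 2×2 Sigma:
  det(Sigma - λI) = λ² - trace · λ + det = 0.
  trace = 17 + 13 = 30, det = 17·13 - (-1)² = 220.
Step 2 — discriminant:
  Δ = trace² - 4·det = 900 - 880 = 20.
Step 3 — eigenvalues:
  λ = (trace ± √Δ)/2 = (30 ± 4.4721)/2,
  λ_1 = 17.2361,  λ_2 = 12.7639.

Step 4 — unit eigenvector for λ_1: solve (Sigma - λ_1 I)v = 0. First row:
  (17 - 17.2361)·v_x + (-1)·v_y = 0, i.e. (-0.2361)·v_x + (-1)·v_y = 0,
  so v ∝ (b, λ_1 - a) = (-1, 0.2361); multiply by -1 so the first entry is positive: u = (1, -0.2361).
  ||u|| = √((1)² + (-0.2361)²) = √(1.0557) ≈ 1.0275,
  v_1 = u/||u|| ≈ (0.9732, -0.2298) (||v_1|| = 1).

λ_1 = 17.2361,  λ_2 = 12.7639;  v_1 ≈ (0.9732, -0.2298)


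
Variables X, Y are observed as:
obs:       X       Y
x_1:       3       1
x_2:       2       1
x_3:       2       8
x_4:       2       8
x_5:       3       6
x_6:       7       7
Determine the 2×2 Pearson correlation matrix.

Step 1 — column means:
  mean(X) = (3 + 2 + 2 + 2 + 3 + 7) / 6 = 19/6 = 3.1667
  mean(Y) = (1 + 1 + 8 + 8 + 6 + 7) / 6 = 31/6 = 5.1667

Step 2 — sample variances and covariances s[i,j] = (1/(n-1)) · Σ_k (x_{k,i} - mean_i) · (x_{k,j} - mean_j), with n-1 = 5:
  s[X,X] = ((-0.1667)·(-0.1667) + (-1.1667)·(-1.1667) + (-1.1667)·(-1.1667) + (-1.1667)·(-1.1667) + (-0.1667)·(-0.1667) + (3.8333)·(3.8333)) / 5 = 18.8333/5 = 3.7667
  s[X,Y] = ((-0.1667)·(-4.1667) + (-1.1667)·(-4.1667) + (-1.1667)·(2.8333) + (-1.1667)·(2.8333) + (-0.1667)·(0.8333) + (3.8333)·(1.8333)) / 5 = 5.8333/5 = 1.1667
  s[Y,Y] = ((-4.1667)·(-4.1667) + (-4.1667)·(-4.1667) + (2.8333)·(2.8333) + (2.8333)·(2.8333) + (0.8333)·(0.8333) + (1.8333)·(1.8333)) / 5 = 54.8333/5 = 10.9667
  Sample standard deviations s_i = √(s[i,i]):
  s(X) = √(3.7667) = 1.9408
  s(Y) = √(10.9667) = 3.3116

Step 3 — r_{ij} = s_{ij} / (s_i · s_j):
  r[X,X] = 1 (diagonal).
  r[X,Y] = 1.1667 / (1.9408 · 3.3116) = 1.1667 / 6.4271 = 0.1815
  r[Y,Y] = 1 (diagonal).

R is symmetric with unit diagonal. Assembling:

R = [[1, 0.1815],
 [0.1815, 1]]


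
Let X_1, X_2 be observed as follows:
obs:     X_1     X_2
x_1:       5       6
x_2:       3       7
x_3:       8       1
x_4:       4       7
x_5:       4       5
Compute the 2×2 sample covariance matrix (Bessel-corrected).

Step 1 — column means:
  mean(X_1) = (5 + 3 + 8 + 4 + 4) / 5 = 24/5 = 4.8
  mean(X_2) = (6 + 7 + 1 + 7 + 5) / 5 = 26/5 = 5.2

Step 2 — sample covariance S[i,j] = (1/(n-1)) · Σ_k (x_{k,i} - mean_i) · (x_{k,j} - mean_j), with n-1 = 4.
  S[X_1,X_1] = ((0.2)·(0.2) + (-1.8)·(-1.8) + (3.2)·(3.2) + (-0.8)·(-0.8) + (-0.8)·(-0.8)) / 4 = 14.8/4 = 3.7
  S[X_1,X_2] = ((0.2)·(0.8) + (-1.8)·(1.8) + (3.2)·(-4.2) + (-0.8)·(1.8) + (-0.8)·(-0.2)) / 4 = -17.8/4 = -4.45
  S[X_2,X_2] = ((0.8)·(0.8) + (1.8)·(1.8) + (-4.2)·(-4.2) + (1.8)·(1.8) + (-0.2)·(-0.2)) / 4 = 24.8/4 = 6.2

S is symmetric (S[j,i] = S[i,j]). Assembling:

S = [[3.7, -4.45],
 [-4.45, 6.2]]


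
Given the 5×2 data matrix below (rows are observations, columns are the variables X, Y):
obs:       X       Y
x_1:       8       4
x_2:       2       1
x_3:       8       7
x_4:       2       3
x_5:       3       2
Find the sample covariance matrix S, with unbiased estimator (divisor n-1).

Step 1 — column means:
  mean(X) = (8 + 2 + 8 + 2 + 3) / 5 = 23/5 = 4.6
  mean(Y) = (4 + 1 + 7 + 3 + 2) / 5 = 17/5 = 3.4

Step 2 — sample covariance S[i,j] = (1/(n-1)) · Σ_k (x_{k,i} - mean_i) · (x_{k,j} - mean_j), with n-1 = 4.
  S[X,X] = ((3.4)·(3.4) + (-2.6)·(-2.6) + (3.4)·(3.4) + (-2.6)·(-2.6) + (-1.6)·(-1.6)) / 4 = 39.2/4 = 9.8
  S[X,Y] = ((3.4)·(0.6) + (-2.6)·(-2.4) + (3.4)·(3.6) + (-2.6)·(-0.4) + (-1.6)·(-1.4)) / 4 = 23.8/4 = 5.95
  S[Y,Y] = ((0.6)·(0.6) + (-2.4)·(-2.4) + (3.6)·(3.6) + (-0.4)·(-0.4) + (-1.4)·(-1.4)) / 4 = 21.2/4 = 5.3

S is symmetric (S[j,i] = S[i,j]). Assembling:

S = [[9.8, 5.95],
 [5.95, 5.3]]


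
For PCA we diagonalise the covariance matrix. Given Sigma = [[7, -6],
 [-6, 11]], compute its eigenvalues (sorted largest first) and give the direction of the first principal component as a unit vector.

Step 1 — characteristic polynomial of 2×2 Sigma:
  det(Sigma - λI) = λ² - trace · λ + det = 0.
  trace = 7 + 11 = 18, det = 7·11 - (-6)² = 41.
Step 2 — discriminant:
  Δ = trace² - 4·det = 324 - 164 = 160.
Step 3 — eigenvalues:
  λ = (trace ± √Δ)/2 = (18 ± 12.6491)/2,
  λ_1 = 15.3246,  λ_2 = 2.6754.

Step 4 — unit eigenvector for λ_1: solve (Sigma - λ_1 I)v = 0. First row:
  (7 - 15.3246)·v_x + (-6)·v_y = 0, i.e. (-8.3246)·v_x + (-6)·v_y = 0,
  so v ∝ (b, λ_1 - a) = (-6, 8.3246); multiply by -1 so the first entry is positive: u = (6, -8.3246).
  ||u|| = √((6)² + (-8.3246)²) = √(105.2982) ≈ 10.2615,
  v_1 = u/||u|| ≈ (0.5847, -0.8112) (||v_1|| = 1).

λ_1 = 15.3246,  λ_2 = 2.6754;  v_1 ≈ (0.5847, -0.8112)


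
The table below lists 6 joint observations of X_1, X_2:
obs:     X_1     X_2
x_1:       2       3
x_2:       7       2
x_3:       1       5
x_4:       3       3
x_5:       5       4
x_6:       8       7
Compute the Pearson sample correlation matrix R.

Step 1 — column means:
  mean(X_1) = (2 + 7 + 1 + 3 + 5 + 8) / 6 = 26/6 = 4.3333
  mean(X_2) = (3 + 2 + 5 + 3 + 4 + 7) / 6 = 24/6 = 4

Step 2 — sample variances and covariances s[i,j] = (1/(n-1)) · Σ_k (x_{k,i} - mean_i) · (x_{k,j} - mean_j), with n-1 = 5:
  s[X_1,X_1] = ((-2.3333)·(-2.3333) + (2.6667)·(2.6667) + (-3.3333)·(-3.3333) + (-1.3333)·(-1.3333) + (0.6667)·(0.6667) + (3.6667)·(3.6667)) / 5 = 39.3333/5 = 7.8667
  s[X_1,X_2] = ((-2.3333)·(-1) + (2.6667)·(-2) + (-3.3333)·(1) + (-1.3333)·(-1) + (0.6667)·(0) + (3.6667)·(3)) / 5 = 6/5 = 1.2
  s[X_2,X_2] = ((-1)·(-1) + (-2)·(-2) + (1)·(1) + (-1)·(-1) + (0)·(0) + (3)·(3)) / 5 = 16/5 = 3.2
  Sample standard deviations s_i = √(s[i,i]):
  s(X_1) = √(7.8667) = 2.8048
  s(X_2) = √(3.2) = 1.7889

Step 3 — r_{ij} = s_{ij} / (s_i · s_j):
  r[X_1,X_1] = 1 (diagonal).
  r[X_1,X_2] = 1.2 / (2.8048 · 1.7889) = 1.2 / 5.0173 = 0.2392
  r[X_2,X_2] = 1 (diagonal).

R is symmetric with unit diagonal. Assembling:

R = [[1, 0.2392],
 [0.2392, 1]]


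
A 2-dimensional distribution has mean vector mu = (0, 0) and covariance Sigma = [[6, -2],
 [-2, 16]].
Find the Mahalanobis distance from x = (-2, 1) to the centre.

Step 1 — centre the observation: (x - mu) = (-2, 1).

Step 2 — invert Sigma. det(Sigma) = 6·16 - (-2)² = 92.
  Sigma^{-1} = (1/det) · [[d, -b], [-b, a]] = [[0.1739, 0.0217],
 [0.0217, 0.0652]].

Step 3 — form the quadratic (x - mu)^T · Sigma^{-1} · (x - mu):
  Sigma^{-1} · (x - mu) = (-0.3261, 0.0217).
  (x - mu)^T · [Sigma^{-1} · (x - mu)] = (-2)·(-0.3261) + (1)·(0.0217) = 0.6739.

Step 4 — take square root: d = √(0.6739) ≈ 0.8209.

d(x, mu) = √(0.6739) ≈ 0.8209


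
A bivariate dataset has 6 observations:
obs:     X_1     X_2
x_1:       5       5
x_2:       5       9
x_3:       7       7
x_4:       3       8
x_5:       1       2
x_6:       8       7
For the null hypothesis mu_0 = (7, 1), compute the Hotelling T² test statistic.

Step 1 — sample mean vector:
  mean(X_1) = (5 + 5 + 7 + 3 + 1 + 8) / 6 = 29/6 = 4.8333
  mean(X_2) = (5 + 9 + 7 + 8 + 2 + 7) / 6 = 38/6 = 6.3333
  x̄ = (4.8333, 6.3333),  deviation x̄ - mu_0 = (4.8333, 6.3333) - (7, 1) = (-2.1667, 5.3333).

Step 2 — sample covariance matrix, S[i,j] = (1/(n-1)) · Σ_k (x_{k,i} - mean_i) · (x_{k,j} - mean_j), divisor n-1 = 5:
  S[X_1,X_1] = ((0.1667)·(0.1667) + (0.1667)·(0.1667) + (2.1667)·(2.1667) + (-1.8333)·(-1.8333) + (-3.8333)·(-3.8333) + (3.1667)·(3.1667)) / 5 = 32.8333/5 = 6.5667
  S[X_1,X_2] = ((0.1667)·(-1.3333) + (0.1667)·(2.6667) + (2.1667)·(0.6667) + (-1.8333)·(1.6667) + (-3.8333)·(-4.3333) + (3.1667)·(0.6667)) / 5 = 17.3333/5 = 3.4667
  S[X_2,X_2] = ((-1.3333)·(-1.3333) + (2.6667)·(2.6667) + (0.6667)·(0.6667) + (1.6667)·(1.6667) + (-4.3333)·(-4.3333) + (0.6667)·(0.6667)) / 5 = 31.3333/5 = 6.2667
  S = [[6.5667, 3.4667],
 [3.4667, 6.2667]].

Step 3 — invert S. det(S) = 6.5667·6.2667 - (3.4667)² = 29.1333.
  S^{-1} = (1/det) · [[d, -b], [-b, a]] = [[0.2151, -0.119],
 [-0.119, 0.2254]].

Step 4 — quadratic form (x̄ - mu_0)^T · S^{-1} · (x̄ - mu_0):
  S^{-1} · (x̄ - mu_0) = (-1.1007, 1.46),
  (x̄ - mu_0)^T · [...] = (-2.1667)·(-1.1007) + (5.3333)·(1.46) = 10.1712.

Step 5 — scale by n: T² = 6 · 10.1712 = 61.0275.

T² ≈ 61.0275


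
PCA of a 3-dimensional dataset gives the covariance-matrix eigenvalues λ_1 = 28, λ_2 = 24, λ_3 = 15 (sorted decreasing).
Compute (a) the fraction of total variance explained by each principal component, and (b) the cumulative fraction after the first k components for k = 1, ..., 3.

Step 1 — total variance = trace(Sigma) = Σ λ_i = 28 + 24 + 15 = 67.

Step 2 — fraction explained by component i = λ_i / Σ λ:
  PC1: 28/67 = 0.4179
  PC2: 24/67 = 0.3582
  PC3: 15/67 = 0.2239

Step 3 — cumulative fraction after k components = (λ_1 + ... + λ_k) / Σ λ:
  k = 1: 28/67 = 0.4179
  k = 2: (28 + 24)/67 = 52/67 = 0.7761
  k = 3: (28 + 24 + 15)/67 = 67/67 = 1

Summary (fraction, with percent):

explained: PC1 0.4179 (41.79%), PC2 0.3582 (35.82%), PC3 0.2239 (22.39%);  cumulative: 0.4179, 0.7761, 1


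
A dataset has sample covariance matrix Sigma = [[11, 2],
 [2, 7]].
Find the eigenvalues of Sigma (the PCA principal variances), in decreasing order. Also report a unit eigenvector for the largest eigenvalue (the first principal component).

Step 1 — characteristic polynomial of 2×2 Sigma:
  det(Sigma - λI) = λ² - trace · λ + det = 0.
  trace = 11 + 7 = 18, det = 11·7 - (2)² = 73.
Step 2 — discriminant:
  Δ = trace² - 4·det = 324 - 292 = 32.
Step 3 — eigenvalues:
  λ = (trace ± √Δ)/2 = (18 ± 5.6569)/2,
  λ_1 = 11.8284,  λ_2 = 6.1716.

Step 4 — unit eigenvector for λ_1: solve (Sigma - λ_1 I)v = 0. First row:
  (11 - 11.8284)·v_x + (2)·v_y = 0, i.e. (-0.8284)·v_x + (2)·v_y = 0,
  so v ∝ (b, λ_1 - a) = (2, 0.8284) = u.
  ||u|| = √((2)² + (0.8284)²) = √(4.6863) ≈ 2.1648,
  v_1 = u/||u|| ≈ (0.9239, 0.3827) (||v_1|| = 1).

λ_1 = 11.8284,  λ_2 = 6.1716;  v_1 ≈ (0.9239, 0.3827)


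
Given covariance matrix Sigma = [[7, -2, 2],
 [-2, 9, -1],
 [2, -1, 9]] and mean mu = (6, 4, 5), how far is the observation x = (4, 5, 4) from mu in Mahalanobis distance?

Step 1 — centre the observation: (x - mu) = (-2, 1, -1).

Step 2 — invert Sigma (cofactor / det for 3×3, or solve directly):
  Sigma^{-1} = [[0.1613, 0.0323, -0.0323],
 [0.0323, 0.119, 0.006],
 [-0.0323, 0.006, 0.119]].

Step 3 — form the quadratic (x - mu)^T · Sigma^{-1} · (x - mu):
  Sigma^{-1} · (x - mu) = (-0.2581, 0.0484, -0.0484).
  (x - mu)^T · [Sigma^{-1} · (x - mu)] = (-2)·(-0.2581) + (1)·(0.0484) + (-1)·(-0.0484) = 0.6129.

Step 4 — take square root: d = √(0.6129) ≈ 0.7829.

d(x, mu) = √(0.6129) ≈ 0.7829


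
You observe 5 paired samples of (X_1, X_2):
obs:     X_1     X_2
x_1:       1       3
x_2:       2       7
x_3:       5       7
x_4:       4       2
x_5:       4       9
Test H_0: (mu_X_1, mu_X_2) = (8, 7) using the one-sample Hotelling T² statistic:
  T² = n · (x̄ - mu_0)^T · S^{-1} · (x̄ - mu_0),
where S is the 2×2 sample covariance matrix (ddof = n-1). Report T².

Step 1 — sample mean vector:
  mean(X_1) = (1 + 2 + 5 + 4 + 4) / 5 = 16/5 = 3.2
  mean(X_2) = (3 + 7 + 7 + 2 + 9) / 5 = 28/5 = 5.6
  x̄ = (3.2, 5.6),  deviation x̄ - mu_0 = (3.2, 5.6) - (8, 7) = (-4.8, -1.4).

Step 2 — sample covariance matrix, S[i,j] = (1/(n-1)) · Σ_k (x_{k,i} - mean_i) · (x_{k,j} - mean_j), divisor n-1 = 4:
  S[X_1,X_1] = ((-2.2)·(-2.2) + (-1.2)·(-1.2) + (1.8)·(1.8) + (0.8)·(0.8) + (0.8)·(0.8)) / 4 = 10.8/4 = 2.7
  S[X_1,X_2] = ((-2.2)·(-2.6) + (-1.2)·(1.4) + (1.8)·(1.4) + (0.8)·(-3.6) + (0.8)·(3.4)) / 4 = 6.4/4 = 1.6
  S[X_2,X_2] = ((-2.6)·(-2.6) + (1.4)·(1.4) + (1.4)·(1.4) + (-3.6)·(-3.6) + (3.4)·(3.4)) / 4 = 35.2/4 = 8.8
  S = [[2.7, 1.6],
 [1.6, 8.8]].

Step 3 — invert S. det(S) = 2.7·8.8 - (1.6)² = 21.2.
  S^{-1} = (1/det) · [[d, -b], [-b, a]] = [[0.4151, -0.0755],
 [-0.0755, 0.1274]].

Step 4 — quadratic form (x̄ - mu_0)^T · S^{-1} · (x̄ - mu_0):
  S^{-1} · (x̄ - mu_0) = (-1.8868, 0.184),
  (x̄ - mu_0)^T · [...] = (-4.8)·(-1.8868) + (-1.4)·(0.184) = 8.7991.

Step 5 — scale by n: T² = 5 · 8.7991 = 43.9953.

T² ≈ 43.9953


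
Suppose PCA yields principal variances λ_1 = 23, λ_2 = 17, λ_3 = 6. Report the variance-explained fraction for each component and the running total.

Step 1 — total variance = trace(Sigma) = Σ λ_i = 23 + 17 + 6 = 46.

Step 2 — fraction explained by component i = λ_i / Σ λ:
  PC1: 23/46 = 0.5
  PC2: 17/46 = 0.3696
  PC3: 6/46 = 0.1304

Step 3 — cumulative fraction after k components = (λ_1 + ... + λ_k) / Σ λ:
  k = 1: 23/46 = 0.5
  k = 2: (23 + 17)/46 = 40/46 = 0.8696
  k = 3: (23 + 17 + 6)/46 = 46/46 = 1

Summary (fraction, with percent):

explained: PC1 0.5 (50%), PC2 0.3696 (36.96%), PC3 0.1304 (13.04%);  cumulative: 0.5, 0.8696, 1


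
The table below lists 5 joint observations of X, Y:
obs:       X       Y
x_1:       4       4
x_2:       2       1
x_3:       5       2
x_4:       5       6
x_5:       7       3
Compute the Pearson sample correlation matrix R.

Step 1 — column means:
  mean(X) = (4 + 2 + 5 + 5 + 7) / 5 = 23/5 = 4.6
  mean(Y) = (4 + 1 + 2 + 6 + 3) / 5 = 16/5 = 3.2

Step 2 — sample variances and covariances s[i,j] = (1/(n-1)) · Σ_k (x_{k,i} - mean_i) · (x_{k,j} - mean_j), with n-1 = 4:
  s[X,X] = ((-0.6)·(-0.6) + (-2.6)·(-2.6) + (0.4)·(0.4) + (0.4)·(0.4) + (2.4)·(2.4)) / 4 = 13.2/4 = 3.3
  s[X,Y] = ((-0.6)·(0.8) + (-2.6)·(-2.2) + (0.4)·(-1.2) + (0.4)·(2.8) + (2.4)·(-0.2)) / 4 = 5.4/4 = 1.35
  s[Y,Y] = ((0.8)·(0.8) + (-2.2)·(-2.2) + (-1.2)·(-1.2) + (2.8)·(2.8) + (-0.2)·(-0.2)) / 4 = 14.8/4 = 3.7
  Sample standard deviations s_i = √(s[i,i]):
  s(X) = √(3.3) = 1.8166
  s(Y) = √(3.7) = 1.9235

Step 3 — r_{ij} = s_{ij} / (s_i · s_j):
  r[X,X] = 1 (diagonal).
  r[X,Y] = 1.35 / (1.8166 · 1.9235) = 1.35 / 3.4943 = 0.3863
  r[Y,Y] = 1 (diagonal).

R is symmetric with unit diagonal. Assembling:

R = [[1, 0.3863],
 [0.3863, 1]]


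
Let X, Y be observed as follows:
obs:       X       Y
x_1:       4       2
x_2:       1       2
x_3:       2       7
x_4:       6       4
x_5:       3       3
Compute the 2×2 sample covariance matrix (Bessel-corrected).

Step 1 — column means:
  mean(X) = (4 + 1 + 2 + 6 + 3) / 5 = 16/5 = 3.2
  mean(Y) = (2 + 2 + 7 + 4 + 3) / 5 = 18/5 = 3.6

Step 2 — sample covariance S[i,j] = (1/(n-1)) · Σ_k (x_{k,i} - mean_i) · (x_{k,j} - mean_j), with n-1 = 4.
  S[X,X] = ((0.8)·(0.8) + (-2.2)·(-2.2) + (-1.2)·(-1.2) + (2.8)·(2.8) + (-0.2)·(-0.2)) / 4 = 14.8/4 = 3.7
  S[X,Y] = ((0.8)·(-1.6) + (-2.2)·(-1.6) + (-1.2)·(3.4) + (2.8)·(0.4) + (-0.2)·(-0.6)) / 4 = -0.6/4 = -0.15
  S[Y,Y] = ((-1.6)·(-1.6) + (-1.6)·(-1.6) + (3.4)·(3.4) + (0.4)·(0.4) + (-0.6)·(-0.6)) / 4 = 17.2/4 = 4.3

S is symmetric (S[j,i] = S[i,j]). Assembling:

S = [[3.7, -0.15],
 [-0.15, 4.3]]


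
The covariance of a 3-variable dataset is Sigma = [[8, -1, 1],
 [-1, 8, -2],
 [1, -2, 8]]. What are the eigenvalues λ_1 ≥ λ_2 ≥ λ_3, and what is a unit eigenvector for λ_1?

Step 1 — characteristic polynomial p(λ) = det(λI - Sigma) = λ³ - tr·λ² + c_1·λ - det, where tr = trace, c_1 = sum of the principal 2×2 minors, det = det(Sigma):
  tr = 8 + 8 + 8 = 24,
  c_1 = (8·8 - (-1)²) + (8·8 - (1)²) + (8·8 - (-2)²) = 63 + 63 + 60 = 186,
  det = 8·(8·8 - (-2)²) - (-1)·((-1)·8 - (-2)·(1)) + (1)·((-1)·(-2) - 8·(1)) = 8·(60) - (-1)·(-6) + (1)·(-6) = 468.
  So p(λ) = λ³ - 24λ² + 186λ - 468.
Step 2 — look for an integer root (rational root theorem: any rational root is an integer divisor of 468). Testing λ = 6:
  p(6) = 216 - 864 + 1116 - 468 = 0  ✓
  Dividing out (λ - 6): p(λ) = (λ - 6)(λ² - 18λ + 78).
Step 3 — remaining eigenvalues from the quadratic λ² - 18λ + 78 = 0:
  Δ = 18² - 4·78 = 324 - 312 = 12,  λ = (18 ± √12)/2 = (18 ± 3.4641)/2 ≈ 10.7321 or 7.2679.
  Sorted: λ_1 = 10.7321,  λ_2 = 7.2679,  λ_3 = 6  (check: sum = 24 = tr ✓).

Step 4 — unit eigenvector for λ_1 ≈ 10.7321: v spans the null space of (Sigma - λ_1 I), whose rows are
  r_1 = (-2.7321, -1, 1),  r_2 = (-1, -2.7321, -2),  r_3 = (1, -2, -2.7321).
  v is orthogonal to every row, so take v ∝ r_1 × r_2 = ((-1)·(-2) - (1)·(-2.7321), (1)·(-1) - (-2.7321)·(-2), (-2.7321)·(-2.7321) - (-1)·(-1)) ≈ (4.7321, -6.4641, 6.4641).
  Let u = (4.7321, -6.4641, 6.4641).
  ||u|| = √((4.7321)² + (-6.4641)² + (6.4641)²) = √(105.9615) ≈ 10.2938,  v_1 = u/||u|| ≈ (0.4597, -0.628, 0.628) (||v_1|| = 1).

λ_1 = 10.7321,  λ_2 = 7.2679,  λ_3 = 6;  v_1 ≈ (0.4597, -0.628, 0.628)


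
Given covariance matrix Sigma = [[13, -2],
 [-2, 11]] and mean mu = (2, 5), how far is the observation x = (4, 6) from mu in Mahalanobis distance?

Step 1 — centre the observation: (x - mu) = (2, 1).

Step 2 — invert Sigma. det(Sigma) = 13·11 - (-2)² = 139.
  Sigma^{-1} = (1/det) · [[d, -b], [-b, a]] = [[0.0791, 0.0144],
 [0.0144, 0.0935]].

Step 3 — form the quadratic (x - mu)^T · Sigma^{-1} · (x - mu):
  Sigma^{-1} · (x - mu) = (0.1727, 0.1223).
  (x - mu)^T · [Sigma^{-1} · (x - mu)] = (2)·(0.1727) + (1)·(0.1223) = 0.4676.

Step 4 — take square root: d = √(0.4676) ≈ 0.6838.

d(x, mu) = √(0.4676) ≈ 0.6838


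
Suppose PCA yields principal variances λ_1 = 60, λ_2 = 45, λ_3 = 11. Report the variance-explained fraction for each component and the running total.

Step 1 — total variance = trace(Sigma) = Σ λ_i = 60 + 45 + 11 = 116.

Step 2 — fraction explained by component i = λ_i / Σ λ:
  PC1: 60/116 = 0.5172
  PC2: 45/116 = 0.3879
  PC3: 11/116 = 0.0948

Step 3 — cumulative fraction after k components = (λ_1 + ... + λ_k) / Σ λ:
  k = 1: 60/116 = 0.5172
  k = 2: (60 + 45)/116 = 105/116 = 0.9052
  k = 3: (60 + 45 + 11)/116 = 116/116 = 1

Summary (fraction, with percent):

explained: PC1 0.5172 (51.72%), PC2 0.3879 (38.79%), PC3 0.0948 (9.48%);  cumulative: 0.5172, 0.9052, 1


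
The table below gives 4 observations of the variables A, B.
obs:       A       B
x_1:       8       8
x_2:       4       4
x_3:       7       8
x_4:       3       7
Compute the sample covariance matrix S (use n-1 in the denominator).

Step 1 — column means:
  mean(A) = (8 + 4 + 7 + 3) / 4 = 22/4 = 5.5
  mean(B) = (8 + 4 + 8 + 7) / 4 = 27/4 = 6.75

Step 2 — sample covariance S[i,j] = (1/(n-1)) · Σ_k (x_{k,i} - mean_i) · (x_{k,j} - mean_j), with n-1 = 3.
  S[A,A] = ((2.5)·(2.5) + (-1.5)·(-1.5) + (1.5)·(1.5) + (-2.5)·(-2.5)) / 3 = 17/3 = 5.6667
  S[A,B] = ((2.5)·(1.25) + (-1.5)·(-2.75) + (1.5)·(1.25) + (-2.5)·(0.25)) / 3 = 8.5/3 = 2.8333
  S[B,B] = ((1.25)·(1.25) + (-2.75)·(-2.75) + (1.25)·(1.25) + (0.25)·(0.25)) / 3 = 10.75/3 = 3.5833

S is symmetric (S[j,i] = S[i,j]). Assembling:

S = [[5.6667, 2.8333],
 [2.8333, 3.5833]]


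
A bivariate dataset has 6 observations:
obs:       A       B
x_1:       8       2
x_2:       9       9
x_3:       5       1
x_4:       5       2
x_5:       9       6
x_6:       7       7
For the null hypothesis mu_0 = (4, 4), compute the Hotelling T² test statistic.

Step 1 — sample mean vector:
  mean(A) = (8 + 9 + 5 + 5 + 9 + 7) / 6 = 43/6 = 7.1667
  mean(B) = (2 + 9 + 1 + 2 + 6 + 7) / 6 = 27/6 = 4.5
  x̄ = (7.1667, 4.5),  deviation x̄ - mu_0 = (7.1667, 4.5) - (4, 4) = (3.1667, 0.5).

Step 2 — sample covariance matrix, S[i,j] = (1/(n-1)) · Σ_k (x_{k,i} - mean_i) · (x_{k,j} - mean_j), divisor n-1 = 5:
  S[A,A] = ((0.8333)·(0.8333) + (1.8333)·(1.8333) + (-2.1667)·(-2.1667) + (-2.1667)·(-2.1667) + (1.8333)·(1.8333) + (-0.1667)·(-0.1667)) / 5 = 16.8333/5 = 3.3667
  S[A,B] = ((0.8333)·(-2.5) + (1.8333)·(4.5) + (-2.1667)·(-3.5) + (-2.1667)·(-2.5) + (1.8333)·(1.5) + (-0.1667)·(2.5)) / 5 = 21.5/5 = 4.3
  S[B,B] = ((-2.5)·(-2.5) + (4.5)·(4.5) + (-3.5)·(-3.5) + (-2.5)·(-2.5) + (1.5)·(1.5) + (2.5)·(2.5)) / 5 = 53.5/5 = 10.7
  S = [[3.3667, 4.3],
 [4.3, 10.7]].

Step 3 — invert S. det(S) = 3.3667·10.7 - (4.3)² = 17.5333.
  S^{-1} = (1/det) · [[d, -b], [-b, a]] = [[0.6103, -0.2452],
 [-0.2452, 0.192]].

Step 4 — quadratic form (x̄ - mu_0)^T · S^{-1} · (x̄ - mu_0):
  S^{-1} · (x̄ - mu_0) = (1.8099, -0.6806),
  (x̄ - mu_0)^T · [...] = (3.1667)·(1.8099) + (0.5)·(-0.6806) = 5.391.

Step 5 — scale by n: T² = 6 · 5.391 = 32.346.

T² ≈ 32.346


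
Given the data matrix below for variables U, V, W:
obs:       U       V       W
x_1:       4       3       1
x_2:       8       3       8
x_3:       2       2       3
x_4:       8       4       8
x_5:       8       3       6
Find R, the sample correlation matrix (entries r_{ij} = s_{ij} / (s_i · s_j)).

Step 1 — column means:
  mean(U) = (4 + 8 + 2 + 8 + 8) / 5 = 30/5 = 6
  mean(V) = (3 + 3 + 2 + 4 + 3) / 5 = 15/5 = 3
  mean(W) = (1 + 8 + 3 + 8 + 6) / 5 = 26/5 = 5.2

Step 2 — sample variances and covariances s[i,j] = (1/(n-1)) · Σ_k (x_{k,i} - mean_i) · (x_{k,j} - mean_j), with n-1 = 4:
  s[U,U] = ((-2)·(-2) + (2)·(2) + (-4)·(-4) + (2)·(2) + (2)·(2)) / 4 = 32/4 = 8
  s[U,V] = ((-2)·(0) + (2)·(0) + (-4)·(-1) + (2)·(1) + (2)·(0)) / 4 = 6/4 = 1.5
  s[U,W] = ((-2)·(-4.2) + (2)·(2.8) + (-4)·(-2.2) + (2)·(2.8) + (2)·(0.8)) / 4 = 30/4 = 7.5
  s[V,V] = ((0)·(0) + (0)·(0) + (-1)·(-1) + (1)·(1) + (0)·(0)) / 4 = 2/4 = 0.5
  s[V,W] = ((0)·(-4.2) + (0)·(2.8) + (-1)·(-2.2) + (1)·(2.8) + (0)·(0.8)) / 4 = 5/4 = 1.25
  s[W,W] = ((-4.2)·(-4.2) + (2.8)·(2.8) + (-2.2)·(-2.2) + (2.8)·(2.8) + (0.8)·(0.8)) / 4 = 38.8/4 = 9.7
  Sample standard deviations s_i = √(s[i,i]):
  s(U) = √(8) = 2.8284
  s(V) = √(0.5) = 0.7071
  s(W) = √(9.7) = 3.1145

Step 3 — r_{ij} = s_{ij} / (s_i · s_j):
  r[U,U] = 1 (diagonal).
  r[U,V] = 1.5 / (2.8284 · 0.7071) = 1.5 / 2 = 0.75
  r[U,W] = 7.5 / (2.8284 · 3.1145) = 7.5 / 8.8091 = 0.8514
  r[V,V] = 1 (diagonal).
  r[V,W] = 1.25 / (0.7071 · 3.1145) = 1.25 / 2.2023 = 0.5676
  r[W,W] = 1 (diagonal).

R is symmetric with unit diagonal. Assembling:

R = [[1, 0.75, 0.8514],
 [0.75, 1, 0.5676],
 [0.8514, 0.5676, 1]]


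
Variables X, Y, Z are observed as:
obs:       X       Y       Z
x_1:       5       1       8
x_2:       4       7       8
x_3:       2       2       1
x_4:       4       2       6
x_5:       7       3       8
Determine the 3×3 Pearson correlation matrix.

Step 1 — column means:
  mean(X) = (5 + 4 + 2 + 4 + 7) / 5 = 22/5 = 4.4
  mean(Y) = (1 + 7 + 2 + 2 + 3) / 5 = 15/5 = 3
  mean(Z) = (8 + 8 + 1 + 6 + 8) / 5 = 31/5 = 6.2

Step 2 — sample variances and covariances s[i,j] = (1/(n-1)) · Σ_k (x_{k,i} - mean_i) · (x_{k,j} - mean_j), with n-1 = 4:
  s[X,X] = ((0.6)·(0.6) + (-0.4)·(-0.4) + (-2.4)·(-2.4) + (-0.4)·(-0.4) + (2.6)·(2.6)) / 4 = 13.2/4 = 3.3
  s[X,Y] = ((0.6)·(-2) + (-0.4)·(4) + (-2.4)·(-1) + (-0.4)·(-1) + (2.6)·(0)) / 4 = 0/4 = 0
  s[X,Z] = ((0.6)·(1.8) + (-0.4)·(1.8) + (-2.4)·(-5.2) + (-0.4)·(-0.2) + (2.6)·(1.8)) / 4 = 17.6/4 = 4.4
  s[Y,Y] = ((-2)·(-2) + (4)·(4) + (-1)·(-1) + (-1)·(-1) + (0)·(0)) / 4 = 22/4 = 5.5
  s[Y,Z] = ((-2)·(1.8) + (4)·(1.8) + (-1)·(-5.2) + (-1)·(-0.2) + (0)·(1.8)) / 4 = 9/4 = 2.25
  s[Z,Z] = ((1.8)·(1.8) + (1.8)·(1.8) + (-5.2)·(-5.2) + (-0.2)·(-0.2) + (1.8)·(1.8)) / 4 = 36.8/4 = 9.2
  Sample standard deviations s_i = √(s[i,i]):
  s(X) = √(3.3) = 1.8166
  s(Y) = √(5.5) = 2.3452
  s(Z) = √(9.2) = 3.0332

Step 3 — r_{ij} = s_{ij} / (s_i · s_j):
  r[X,X] = 1 (diagonal).
  r[X,Y] = 0 / (1.8166 · 2.3452) = 0 / 4.2603 = 0
  r[X,Z] = 4.4 / (1.8166 · 3.0332) = 4.4 / 5.51 = 0.7985
  r[Y,Y] = 1 (diagonal).
  r[Y,Z] = 2.25 / (2.3452 · 3.0332) = 2.25 / 7.1134 = 0.3163
  r[Z,Z] = 1 (diagonal).

R is symmetric with unit diagonal. Assembling:

R = [[1, 0, 0.7985],
 [0, 1, 0.3163],
 [0.7985, 0.3163, 1]]


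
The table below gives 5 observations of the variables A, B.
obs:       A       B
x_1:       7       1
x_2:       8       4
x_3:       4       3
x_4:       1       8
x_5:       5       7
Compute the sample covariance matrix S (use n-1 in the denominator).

Step 1 — column means:
  mean(A) = (7 + 8 + 4 + 1 + 5) / 5 = 25/5 = 5
  mean(B) = (1 + 4 + 3 + 8 + 7) / 5 = 23/5 = 4.6

Step 2 — sample covariance S[i,j] = (1/(n-1)) · Σ_k (x_{k,i} - mean_i) · (x_{k,j} - mean_j), with n-1 = 4.
  S[A,A] = ((2)·(2) + (3)·(3) + (-1)·(-1) + (-4)·(-4) + (0)·(0)) / 4 = 30/4 = 7.5
  S[A,B] = ((2)·(-3.6) + (3)·(-0.6) + (-1)·(-1.6) + (-4)·(3.4) + (0)·(2.4)) / 4 = -21/4 = -5.25
  S[B,B] = ((-3.6)·(-3.6) + (-0.6)·(-0.6) + (-1.6)·(-1.6) + (3.4)·(3.4) + (2.4)·(2.4)) / 4 = 33.2/4 = 8.3

S is symmetric (S[j,i] = S[i,j]). Assembling:

S = [[7.5, -5.25],
 [-5.25, 8.3]]
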